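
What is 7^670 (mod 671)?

7^1 ≡ 7 (mod 671)
7^2 ≡ 7^2 = 49 ≡ 49 (mod 671)
7^4 ≡ 49^2 = 2401 ≡ 388 (mod 671)
7^8 ≡ 388^2 = 150544 ≡ 240 (mod 671)
7^16 ≡ 240^2 = 57600 ≡ 565 (mod 671)
7^32 ≡ 565^2 = 319225 ≡ 500 (mod 671)
7^64 ≡ 500^2 = 250000 ≡ 388 (mod 671)
7^128 ≡ 388^2 = 150544 ≡ 240 (mod 671)
7^256 ≡ 240^2 = 57600 ≡ 565 (mod 671)
7^512 ≡ 565^2 = 319225 ≡ 500 (mod 671)
670 = 512 + 128 + 16 + 8 + 4 + 2 in binary powers of 2.
So 7^670 ≡ 500 · 240 · 565 · 240 · 388 · 49 ≡ 353 (mod 671).
Since 353 ≠ 1, base 7 is a Fermat witness: 671 is composite.

353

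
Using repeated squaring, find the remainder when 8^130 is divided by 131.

1

8^1 ≡ 8 (mod 131)
8^2 ≡ 8^2 = 64 ≡ 64 (mod 131)
8^4 ≡ 64^2 = 4096 ≡ 35 (mod 131)
8^8 ≡ 35^2 = 1225 ≡ 46 (mod 131)
8^16 ≡ 46^2 = 2116 ≡ 20 (mod 131)
8^32 ≡ 20^2 = 400 ≡ 7 (mod 131)
8^64 ≡ 7^2 = 49 ≡ 49 (mod 131)
8^128 ≡ 49^2 = 2401 ≡ 43 (mod 131)
130 = 128 + 2 in binary powers of 2.
So 8^130 ≡ 43 · 64 ≡ 1 (mod 131).
Since the result is 1, base 8 gives no evidence that 131 is composite.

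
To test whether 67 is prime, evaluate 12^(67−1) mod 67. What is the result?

12^1 ≡ 12 (mod 67)
12^2 ≡ 12^2 = 144 ≡ 10 (mod 67)
12^4 ≡ 10^2 = 100 ≡ 33 (mod 67)
12^8 ≡ 33^2 = 1089 ≡ 17 (mod 67)
12^16 ≡ 17^2 = 289 ≡ 21 (mod 67)
12^32 ≡ 21^2 = 441 ≡ 39 (mod 67)
12^64 ≡ 39^2 = 1521 ≡ 47 (mod 67)
66 = 64 + 2 in binary powers of 2.
So 12^66 ≡ 47 · 10 ≡ 1 (mod 67).
Since the result is 1, base 12 gives no evidence that 67 is composite.

1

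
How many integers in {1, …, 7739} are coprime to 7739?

Factor: 7739 = 71 · 109.
φ(7739) = (71−1) · (109−1) = 70 · 108 = 7560.

7560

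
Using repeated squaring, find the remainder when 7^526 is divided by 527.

348

7^1 ≡ 7 (mod 527)
7^2 ≡ 7^2 = 49 ≡ 49 (mod 527)
7^4 ≡ 49^2 = 2401 ≡ 293 (mod 527)
7^8 ≡ 293^2 = 85849 ≡ 475 (mod 527)
7^16 ≡ 475^2 = 225625 ≡ 69 (mod 527)
7^32 ≡ 69^2 = 4761 ≡ 18 (mod 527)
7^64 ≡ 18^2 = 324 ≡ 324 (mod 527)
7^128 ≡ 324^2 = 104976 ≡ 103 (mod 527)
7^256 ≡ 103^2 = 10609 ≡ 69 (mod 527)
7^512 ≡ 69^2 = 4761 ≡ 18 (mod 527)
526 = 512 + 8 + 4 + 2 in binary powers of 2.
So 7^526 ≡ 18 · 475 · 293 · 49 ≡ 348 (mod 527).
Since 348 ≠ 1, base 7 is a Fermat witness: 527 is composite.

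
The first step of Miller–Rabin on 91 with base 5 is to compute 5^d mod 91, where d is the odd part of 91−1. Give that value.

91 − 1 = 90 = 2^1 · 45, so d = 45.
5^1 ≡ 5 (mod 91)
5^2 ≡ 5^2 = 25 ≡ 25 (mod 91)
5^4 ≡ 25^2 = 625 ≡ 79 (mod 91)
5^8 ≡ 79^2 = 6241 ≡ 53 (mod 91)
5^16 ≡ 53^2 = 2809 ≡ 79 (mod 91)
5^32 ≡ 79^2 = 6241 ≡ 53 (mod 91)
45 = 32 + 8 + 4 + 1 in binary powers of 2.
So 5^45 ≡ 53 · 53 · 79 · 5 ≡ 83 (mod 91).
Squaring chain: 83; never reaches −1, so base 5 is a Miller–Rabin witness that 91 is composite.

83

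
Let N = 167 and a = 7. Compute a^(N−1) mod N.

7^1 ≡ 7 (mod 167)
7^2 ≡ 7^2 = 49 ≡ 49 (mod 167)
7^4 ≡ 49^2 = 2401 ≡ 63 (mod 167)
7^8 ≡ 63^2 = 3969 ≡ 128 (mod 167)
7^16 ≡ 128^2 = 16384 ≡ 18 (mod 167)
7^32 ≡ 18^2 = 324 ≡ 157 (mod 167)
7^64 ≡ 157^2 = 24649 ≡ 100 (mod 167)
7^128 ≡ 100^2 = 10000 ≡ 147 (mod 167)
166 = 128 + 32 + 4 + 2 in binary powers of 2.
So 7^166 ≡ 147 · 157 · 63 · 49 ≡ 1 (mod 167).
Since the result is 1, base 7 gives no evidence that 167 is composite.

1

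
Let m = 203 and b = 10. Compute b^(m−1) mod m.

10^1 ≡ 10 (mod 203)
10^2 ≡ 10^2 = 100 ≡ 100 (mod 203)
10^4 ≡ 100^2 = 10000 ≡ 53 (mod 203)
10^8 ≡ 53^2 = 2809 ≡ 170 (mod 203)
10^16 ≡ 170^2 = 28900 ≡ 74 (mod 203)
10^32 ≡ 74^2 = 5476 ≡ 198 (mod 203)
10^64 ≡ 198^2 = 39204 ≡ 25 (mod 203)
10^128 ≡ 25^2 = 625 ≡ 16 (mod 203)
202 = 128 + 64 + 8 + 2 in binary powers of 2.
So 10^202 ≡ 16 · 25 · 170 · 100 ≡ 109 (mod 203).
Since 109 ≠ 1, base 10 is a Fermat witness: 203 is composite.

109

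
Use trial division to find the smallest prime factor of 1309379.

29

1309379 is odd.
Digit sum 32, not divisible by 3.
Ends in 9: not divisible by 5.
7: 1309379 = 7·187054 + 1
11: 1309379 = 11·119034 + 5
13: 1309379 = 13·100721 + 6
17: 1309379 = 17·77022 + 5
19: 1309379 = 19·68914 + 13
23: 1309379 = 23·56929 + 12
29: 1309379 = 29·45151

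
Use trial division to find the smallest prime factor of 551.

19

551 is odd.
Digit sum 11, not divisible by 3.
Ends in 1: not divisible by 5.
7: 551 = 7·78 + 5
11: 551 = 11·50 + 1
13: 551 = 13·42 + 5
17: 551 = 17·32 + 7
19: 551 = 19·29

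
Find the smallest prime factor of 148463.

7

148463 is odd.
Digit sum 26, not divisible by 3.
Ends in 3: not divisible by 5.
7: 148463 = 7·21209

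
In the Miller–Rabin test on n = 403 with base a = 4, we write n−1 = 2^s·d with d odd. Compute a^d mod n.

376

403 − 1 = 402 = 2^1 · 201, so d = 201.
4^1 ≡ 4 (mod 403)
4^2 ≡ 4^2 = 16 ≡ 16 (mod 403)
4^4 ≡ 16^2 = 256 ≡ 256 (mod 403)
4^8 ≡ 256^2 = 65536 ≡ 250 (mod 403)
4^16 ≡ 250^2 = 62500 ≡ 35 (mod 403)
4^32 ≡ 35^2 = 1225 ≡ 16 (mod 403)
4^64 ≡ 16^2 = 256 ≡ 256 (mod 403)
4^128 ≡ 256^2 = 65536 ≡ 250 (mod 403)
201 = 128 + 64 + 8 + 1 in binary powers of 2.
So 4^201 ≡ 250 · 256 · 250 · 4 ≡ 376 (mod 403).
Squaring chain: 376; never reaches −1, so base 4 is a Miller–Rabin witness that 403 is composite.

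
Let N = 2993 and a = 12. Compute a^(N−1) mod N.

12^1 ≡ 12 (mod 2993)
12^2 ≡ 12^2 = 144 ≡ 144 (mod 2993)
12^4 ≡ 144^2 = 20736 ≡ 2778 (mod 2993)
12^8 ≡ 2778^2 = 7717284 ≡ 1330 (mod 2993)
12^16 ≡ 1330^2 = 1768900 ≡ 37 (mod 2993)
12^32 ≡ 37^2 = 1369 ≡ 1369 (mod 2993)
12^64 ≡ 1369^2 = 1874161 ≡ 543 (mod 2993)
12^128 ≡ 543^2 = 294849 ≡ 1535 (mod 2993)
12^256 ≡ 1535^2 = 2356225 ≡ 734 (mod 2993)
12^512 ≡ 734^2 = 538756 ≡ 16 (mod 2993)
12^1024 ≡ 16^2 = 256 ≡ 256 (mod 2993)
12^2048 ≡ 256^2 = 65536 ≡ 2683 (mod 2993)
2992 = 2048 + 512 + 256 + 128 + 32 + 16 in binary powers of 2.
So 12^2992 ≡ 2683 · 16 · 734 · 1535 · 1369 · 37 ≡ 1902 (mod 2993).
Since 1902 ≠ 1, base 12 is a Fermat witness: 2993 is composite.

1902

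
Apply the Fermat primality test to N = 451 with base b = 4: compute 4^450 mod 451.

4^1 ≡ 4 (mod 451)
4^2 ≡ 4^2 = 16 ≡ 16 (mod 451)
4^4 ≡ 16^2 = 256 ≡ 256 (mod 451)
4^8 ≡ 256^2 = 65536 ≡ 141 (mod 451)
4^16 ≡ 141^2 = 19881 ≡ 37 (mod 451)
4^32 ≡ 37^2 = 1369 ≡ 16 (mod 451)
4^64 ≡ 16^2 = 256 ≡ 256 (mod 451)
4^128 ≡ 256^2 = 65536 ≡ 141 (mod 451)
4^256 ≡ 141^2 = 19881 ≡ 37 (mod 451)
450 = 256 + 128 + 64 + 2 in binary powers of 2.
So 4^450 ≡ 37 · 141 · 256 · 16 ≡ 1 (mod 451).
Since the result is 1, base 4 gives no evidence that 451 is composite.

1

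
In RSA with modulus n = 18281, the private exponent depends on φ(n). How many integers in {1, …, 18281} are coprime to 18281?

Factor: 18281 = 101 · 181.
φ(18281) = (101−1) · (181−1) = 100 · 180 = 18000.

18000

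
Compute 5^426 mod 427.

253

5^1 ≡ 5 (mod 427)
5^2 ≡ 5^2 = 25 ≡ 25 (mod 427)
5^4 ≡ 25^2 = 625 ≡ 198 (mod 427)
5^8 ≡ 198^2 = 39204 ≡ 347 (mod 427)
5^16 ≡ 347^2 = 120409 ≡ 422 (mod 427)
5^32 ≡ 422^2 = 178084 ≡ 25 (mod 427)
5^64 ≡ 25^2 = 625 ≡ 198 (mod 427)
5^128 ≡ 198^2 = 39204 ≡ 347 (mod 427)
5^256 ≡ 347^2 = 120409 ≡ 422 (mod 427)
426 = 256 + 128 + 32 + 8 + 2 in binary powers of 2.
So 5^426 ≡ 422 · 347 · 25 · 347 · 25 ≡ 253 (mod 427).
Since 253 ≠ 1, base 5 is a Fermat witness: 427 is composite.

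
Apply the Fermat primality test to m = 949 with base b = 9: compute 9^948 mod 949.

1

9^1 ≡ 9 (mod 949)
9^2 ≡ 9^2 = 81 ≡ 81 (mod 949)
9^4 ≡ 81^2 = 6561 ≡ 867 (mod 949)
9^8 ≡ 867^2 = 751689 ≡ 81 (mod 949)
9^16 ≡ 81^2 = 6561 ≡ 867 (mod 949)
9^32 ≡ 867^2 = 751689 ≡ 81 (mod 949)
9^64 ≡ 81^2 = 6561 ≡ 867 (mod 949)
9^128 ≡ 867^2 = 751689 ≡ 81 (mod 949)
9^256 ≡ 81^2 = 6561 ≡ 867 (mod 949)
9^512 ≡ 867^2 = 751689 ≡ 81 (mod 949)
948 = 512 + 256 + 128 + 32 + 16 + 4 in binary powers of 2.
So 9^948 ≡ 81 · 867 · 81 · 81 · 867 · 867 ≡ 1 (mod 949).
Since the result is 1, base 9 gives no evidence that 949 is composite.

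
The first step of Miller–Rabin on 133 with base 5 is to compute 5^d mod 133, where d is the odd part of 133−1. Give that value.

133 − 1 = 132 = 2^2 · 33, so d = 33.
5^1 ≡ 5 (mod 133)
5^2 ≡ 5^2 = 25 ≡ 25 (mod 133)
5^4 ≡ 25^2 = 625 ≡ 93 (mod 133)
5^8 ≡ 93^2 = 8649 ≡ 4 (mod 133)
5^16 ≡ 4^2 = 16 ≡ 16 (mod 133)
5^32 ≡ 16^2 = 256 ≡ 123 (mod 133)
33 = 32 + 1 in binary powers of 2.
So 5^33 ≡ 123 · 5 ≡ 83 (mod 133).
Squaring chain: 83 → 106; never reaches −1, so base 5 is a Miller–Rabin witness that 133 is composite.

83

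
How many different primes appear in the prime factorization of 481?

2

481 = 13 · 37
481 = 13 · 37, which has 2 distinct prime factors.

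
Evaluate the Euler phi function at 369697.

352800

Factor: 369697 = 41 · 71 · 127.
φ(369697) = (41−1) · (71−1) · (127−1) = 40 · 70 · 126 = 352800.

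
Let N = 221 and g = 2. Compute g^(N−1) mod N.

2^1 ≡ 2 (mod 221)
2^2 ≡ 2^2 = 4 ≡ 4 (mod 221)
2^4 ≡ 4^2 = 16 ≡ 16 (mod 221)
2^8 ≡ 16^2 = 256 ≡ 35 (mod 221)
2^16 ≡ 35^2 = 1225 ≡ 120 (mod 221)
2^32 ≡ 120^2 = 14400 ≡ 35 (mod 221)
2^64 ≡ 35^2 = 1225 ≡ 120 (mod 221)
2^128 ≡ 120^2 = 14400 ≡ 35 (mod 221)
220 = 128 + 64 + 16 + 8 + 4 in binary powers of 2.
So 2^220 ≡ 35 · 120 · 120 · 35 · 16 ≡ 16 (mod 221).
Since 16 ≠ 1, base 2 is a Fermat witness: 221 is composite.

16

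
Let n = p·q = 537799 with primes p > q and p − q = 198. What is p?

Since p = q + 198, we have 537799 = q(q + 198), so q² + 198q − 537799 = 0.
Discriminant: 198² + 4·537799 = 39204 + 2151196 = 2190400; √2190400 = 1480.
q = (−198 + 1480)/2 = 641, and p = q + 198 = 839.
Check: 641 · 839 = 537799.

839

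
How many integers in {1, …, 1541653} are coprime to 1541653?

1496880

Factor: 1541653 = 61 · 127 · 199.
φ(1541653) = (61−1) · (127−1) · (199−1) = 60 · 126 · 198 = 1496880.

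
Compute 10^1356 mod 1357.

10^1 ≡ 10 (mod 1357)
10^2 ≡ 10^2 = 100 ≡ 100 (mod 1357)
10^4 ≡ 100^2 = 10000 ≡ 501 (mod 1357)
10^8 ≡ 501^2 = 251001 ≡ 1313 (mod 1357)
10^16 ≡ 1313^2 = 1723969 ≡ 579 (mod 1357)
10^32 ≡ 579^2 = 335241 ≡ 62 (mod 1357)
10^64 ≡ 62^2 = 3844 ≡ 1130 (mod 1357)
10^128 ≡ 1130^2 = 1276900 ≡ 1320 (mod 1357)
10^256 ≡ 1320^2 = 1742400 ≡ 12 (mod 1357)
10^512 ≡ 12^2 = 144 ≡ 144 (mod 1357)
10^1024 ≡ 144^2 = 20736 ≡ 381 (mod 1357)
1356 = 1024 + 256 + 64 + 8 + 4 in binary powers of 2.
So 10^1356 ≡ 381 · 12 · 1130 · 1313 · 501 ≡ 196 (mod 1357).
Since 196 ≠ 1, base 10 is a Fermat witness: 1357 is composite.

196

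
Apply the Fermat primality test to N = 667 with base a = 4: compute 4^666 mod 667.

4^1 ≡ 4 (mod 667)
4^2 ≡ 4^2 = 16 ≡ 16 (mod 667)
4^4 ≡ 16^2 = 256 ≡ 256 (mod 667)
4^8 ≡ 256^2 = 65536 ≡ 170 (mod 667)
4^16 ≡ 170^2 = 28900 ≡ 219 (mod 667)
4^32 ≡ 219^2 = 47961 ≡ 604 (mod 667)
4^64 ≡ 604^2 = 364816 ≡ 634 (mod 667)
4^128 ≡ 634^2 = 401956 ≡ 422 (mod 667)
4^256 ≡ 422^2 = 178084 ≡ 662 (mod 667)
4^512 ≡ 662^2 = 438244 ≡ 25 (mod 667)
666 = 512 + 128 + 16 + 8 + 2 in binary powers of 2.
So 4^666 ≡ 25 · 422 · 219 · 170 · 16 ≡ 25 (mod 667).
Since 25 ≠ 1, base 4 is a Fermat witness: 667 is composite.

25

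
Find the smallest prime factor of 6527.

6527 is odd.
Digit sum 20, not divisible by 3.
Ends in 7: not divisible by 5.
7: 6527 = 7·932 + 3
11: 6527 = 11·593 + 4
13: 6527 = 13·502 + 1
17: 6527 = 17·383 + 16
19: 6527 = 19·343 + 10
23: 6527 = 23·283 + 18
29: 6527 = 29·225 + 2
31: 6527 = 31·210 + 17
37: 6527 = 37·176 + 15
41: 6527 = 41·159 + 8
43: 6527 = 43·151 + 34
47: 6527 = 47·138 + 41
53: 6527 = 53·123 + 8
59: 6527 = 59·110 + 37
61: 6527 = 61·107

61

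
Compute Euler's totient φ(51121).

Factor: 51121 = 7 · 67 · 109.
φ(51121) = (7−1) · (67−1) · (109−1) = 6 · 66 · 108 = 42768.

42768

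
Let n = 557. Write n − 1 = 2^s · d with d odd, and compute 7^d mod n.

557 − 1 = 556 = 2^2 · 139, so d = 139.
7^1 ≡ 7 (mod 557)
7^2 ≡ 7^2 = 49 ≡ 49 (mod 557)
7^4 ≡ 49^2 = 2401 ≡ 173 (mod 557)
7^8 ≡ 173^2 = 29929 ≡ 408 (mod 557)
7^16 ≡ 408^2 = 166464 ≡ 478 (mod 557)
7^32 ≡ 478^2 = 228484 ≡ 114 (mod 557)
7^64 ≡ 114^2 = 12996 ≡ 185 (mod 557)
7^128 ≡ 185^2 = 34225 ≡ 248 (mod 557)
139 = 128 + 8 + 2 + 1 in binary powers of 2.
So 7^139 ≡ 248 · 408 · 49 · 7 ≡ 556 (mod 557).
Since 7^d ≡ 556 (mod 557), base 7 does not prove 557 composite.

556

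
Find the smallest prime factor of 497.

7

497 is odd.
Digit sum 20, not divisible by 3.
Ends in 7: not divisible by 5.
7: 497 = 7·71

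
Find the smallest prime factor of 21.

3

21 is odd.
Digit sum 3, divisible by 3.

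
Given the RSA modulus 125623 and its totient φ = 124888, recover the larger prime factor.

φ(n) = (p−1)(q−1) = n − (p+q) + 1, so p + q = 125623 − 124888 + 1 = 736.
p and q are the roots of t² − 736t + 125623 = 0.
Discriminant: 736² − 4·125623 = 541696 − 502492 = 39204; √39204 = 198.
q = (736 − 198)/2 = 269, p = (736 + 198)/2 = 467.
Check: 269 · 467 = 125623.

467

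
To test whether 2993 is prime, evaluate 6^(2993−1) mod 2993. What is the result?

201

6^1 ≡ 6 (mod 2993)
6^2 ≡ 6^2 = 36 ≡ 36 (mod 2993)
6^4 ≡ 36^2 = 1296 ≡ 1296 (mod 2993)
6^8 ≡ 1296^2 = 1679616 ≡ 543 (mod 2993)
6^16 ≡ 543^2 = 294849 ≡ 1535 (mod 2993)
6^32 ≡ 1535^2 = 2356225 ≡ 734 (mod 2993)
6^64 ≡ 734^2 = 538756 ≡ 16 (mod 2993)
6^128 ≡ 16^2 = 256 ≡ 256 (mod 2993)
6^256 ≡ 256^2 = 65536 ≡ 2683 (mod 2993)
6^512 ≡ 2683^2 = 7198489 ≡ 324 (mod 2993)
6^1024 ≡ 324^2 = 104976 ≡ 221 (mod 2993)
6^2048 ≡ 221^2 = 48841 ≡ 953 (mod 2993)
2992 = 2048 + 512 + 256 + 128 + 32 + 16 in binary powers of 2.
So 6^2992 ≡ 953 · 324 · 2683 · 256 · 734 · 1535 ≡ 201 (mod 2993).
Since 201 ≠ 1, base 6 is a Fermat witness: 2993 is composite.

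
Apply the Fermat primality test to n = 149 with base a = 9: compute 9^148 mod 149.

9^1 ≡ 9 (mod 149)
9^2 ≡ 9^2 = 81 ≡ 81 (mod 149)
9^4 ≡ 81^2 = 6561 ≡ 5 (mod 149)
9^8 ≡ 5^2 = 25 ≡ 25 (mod 149)
9^16 ≡ 25^2 = 625 ≡ 29 (mod 149)
9^32 ≡ 29^2 = 841 ≡ 96 (mod 149)
9^64 ≡ 96^2 = 9216 ≡ 127 (mod 149)
9^128 ≡ 127^2 = 16129 ≡ 37 (mod 149)
148 = 128 + 16 + 4 in binary powers of 2.
So 9^148 ≡ 37 · 29 · 5 ≡ 1 (mod 149).
Since the result is 1, base 9 gives no evidence that 149 is composite.

1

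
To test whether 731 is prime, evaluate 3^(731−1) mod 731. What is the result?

3^1 ≡ 3 (mod 731)
3^2 ≡ 3^2 = 9 ≡ 9 (mod 731)
3^4 ≡ 9^2 = 81 ≡ 81 (mod 731)
3^8 ≡ 81^2 = 6561 ≡ 713 (mod 731)
3^16 ≡ 713^2 = 508369 ≡ 324 (mod 731)
3^32 ≡ 324^2 = 104976 ≡ 443 (mod 731)
3^64 ≡ 443^2 = 196249 ≡ 341 (mod 731)
3^128 ≡ 341^2 = 116281 ≡ 52 (mod 731)
3^256 ≡ 52^2 = 2704 ≡ 511 (mod 731)
3^512 ≡ 511^2 = 261121 ≡ 154 (mod 731)
730 = 512 + 128 + 64 + 16 + 8 + 2 in binary powers of 2.
So 3^730 ≡ 154 · 52 · 341 · 324 · 713 · 9 ≡ 195 (mod 731).
Since 195 ≠ 1, base 3 is a Fermat witness: 731 is composite.

195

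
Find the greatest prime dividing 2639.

29

2639 = 7 · 377
377 = 13 · 29
29 is prime.
So 2639 = 7 · 13 · 29; the largest prime factor is 29.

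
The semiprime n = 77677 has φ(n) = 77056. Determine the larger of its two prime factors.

φ(n) = (p−1)(q−1) = n − (p+q) + 1, so p + q = 77677 − 77056 + 1 = 622.
p and q are the roots of t² − 622t + 77677 = 0.
Discriminant: 622² − 4·77677 = 386884 − 310708 = 76176; √76176 = 276.
q = (622 − 276)/2 = 173, p = (622 + 276)/2 = 449.
Check: 173 · 449 = 77677.

449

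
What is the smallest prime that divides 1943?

1943 is odd.
Digit sum 17, not divisible by 3.
Ends in 3: not divisible by 5.
7: 1943 = 7·277 + 4
11: 1943 = 11·176 + 7
13: 1943 = 13·149 + 6
17: 1943 = 17·114 + 5
19: 1943 = 19·102 + 5
23: 1943 = 23·84 + 11
29: 1943 = 29·67

29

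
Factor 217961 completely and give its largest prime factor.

89

217961 = 31 · 7031
7031 = 79 · 89
89 is prime.
So 217961 = 31 · 79 · 89; the largest prime factor is 89.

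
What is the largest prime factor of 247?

247 = 13 · 19
19 is prime.
So 247 = 13 · 19; the largest prime factor is 19.

19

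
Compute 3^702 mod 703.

1

3^1 ≡ 3 (mod 703)
3^2 ≡ 3^2 = 9 ≡ 9 (mod 703)
3^4 ≡ 9^2 = 81 ≡ 81 (mod 703)
3^8 ≡ 81^2 = 6561 ≡ 234 (mod 703)
3^16 ≡ 234^2 = 54756 ≡ 625 (mod 703)
3^32 ≡ 625^2 = 390625 ≡ 460 (mod 703)
3^64 ≡ 460^2 = 211600 ≡ 700 (mod 703)
3^128 ≡ 700^2 = 490000 ≡ 9 (mod 703)
3^256 ≡ 9^2 = 81 ≡ 81 (mod 703)
3^512 ≡ 81^2 = 6561 ≡ 234 (mod 703)
702 = 512 + 128 + 32 + 16 + 8 + 4 + 2 in binary powers of 2.
So 3^702 ≡ 234 · 9 · 460 · 625 · 234 · 81 · 9 ≡ 1 (mod 703).
Since the result is 1, base 3 gives no evidence that 703 is composite.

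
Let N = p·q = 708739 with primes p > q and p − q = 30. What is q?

827

Since p = q + 30, we have 708739 = q(q + 30), so q² + 30q − 708739 = 0.
Discriminant: 30² + 4·708739 = 900 + 2834956 = 2835856; √2835856 = 1684.
q = (−30 + 1684)/2 = 827, and p = q + 30 = 857.
Check: 827 · 857 = 708739.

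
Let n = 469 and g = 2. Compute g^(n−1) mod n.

2^1 ≡ 2 (mod 469)
2^2 ≡ 2^2 = 4 ≡ 4 (mod 469)
2^4 ≡ 4^2 = 16 ≡ 16 (mod 469)
2^8 ≡ 16^2 = 256 ≡ 256 (mod 469)
2^16 ≡ 256^2 = 65536 ≡ 345 (mod 469)
2^32 ≡ 345^2 = 119025 ≡ 368 (mod 469)
2^64 ≡ 368^2 = 135424 ≡ 352 (mod 469)
2^128 ≡ 352^2 = 123904 ≡ 88 (mod 469)
2^256 ≡ 88^2 = 7744 ≡ 240 (mod 469)
468 = 256 + 128 + 64 + 16 + 4 in binary powers of 2.
So 2^468 ≡ 240 · 88 · 352 · 345 · 16 ≡ 64 (mod 469).
Since 64 ≠ 1, base 2 is a Fermat witness: 469 is composite.

64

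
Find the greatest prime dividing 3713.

79

3713 = 47 · 79
79 is prime.
So 3713 = 47 · 79; the largest prime factor is 79.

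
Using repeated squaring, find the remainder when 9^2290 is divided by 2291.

426

9^1 ≡ 9 (mod 2291)
9^2 ≡ 9^2 = 81 ≡ 81 (mod 2291)
9^4 ≡ 81^2 = 6561 ≡ 1979 (mod 2291)
9^8 ≡ 1979^2 = 3916441 ≡ 1122 (mod 2291)
9^16 ≡ 1122^2 = 1258884 ≡ 1125 (mod 2291)
9^32 ≡ 1125^2 = 1265625 ≡ 993 (mod 2291)
9^64 ≡ 993^2 = 986049 ≡ 919 (mod 2291)
9^128 ≡ 919^2 = 844561 ≡ 1473 (mod 2291)
9^256 ≡ 1473^2 = 2169729 ≡ 152 (mod 2291)
9^512 ≡ 152^2 = 23104 ≡ 194 (mod 2291)
9^1024 ≡ 194^2 = 37636 ≡ 980 (mod 2291)
9^2048 ≡ 980^2 = 960400 ≡ 471 (mod 2291)
2290 = 2048 + 128 + 64 + 32 + 16 + 2 in binary powers of 2.
So 9^2290 ≡ 471 · 1473 · 919 · 993 · 1125 · 81 ≡ 426 (mod 2291).
Since 426 ≠ 1, base 9 is a Fermat witness: 2291 is composite.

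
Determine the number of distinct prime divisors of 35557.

35557 = 31^2 · 37
35557 = 31^2 · 37, which has 2 distinct prime factors.

2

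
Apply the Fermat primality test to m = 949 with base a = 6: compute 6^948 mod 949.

6^1 ≡ 6 (mod 949)
6^2 ≡ 6^2 = 36 ≡ 36 (mod 949)
6^4 ≡ 36^2 = 1296 ≡ 347 (mod 949)
6^8 ≡ 347^2 = 120409 ≡ 835 (mod 949)
6^16 ≡ 835^2 = 697225 ≡ 659 (mod 949)
6^32 ≡ 659^2 = 434281 ≡ 588 (mod 949)
6^64 ≡ 588^2 = 345744 ≡ 308 (mod 949)
6^128 ≡ 308^2 = 94864 ≡ 913 (mod 949)
6^256 ≡ 913^2 = 833569 ≡ 347 (mod 949)
6^512 ≡ 347^2 = 120409 ≡ 835 (mod 949)
948 = 512 + 256 + 128 + 32 + 16 + 4 in binary powers of 2.
So 6^948 ≡ 835 · 347 · 913 · 588 · 659 · 347 ≡ 300 (mod 949).
Since 300 ≠ 1, base 6 is a Fermat witness: 949 is composite.

300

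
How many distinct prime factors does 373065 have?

6

373065 = 3 · 124355
124355 = 5 · 24871
24871 = 7 · 3553
3553 = 11 · 323
323 = 17 · 19
373065 = 3 · 5 · 7 · 11 · 17 · 19, which has 6 distinct prime factors.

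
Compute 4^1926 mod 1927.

4^1 ≡ 4 (mod 1927)
4^2 ≡ 4^2 = 16 ≡ 16 (mod 1927)
4^4 ≡ 16^2 = 256 ≡ 256 (mod 1927)
4^8 ≡ 256^2 = 65536 ≡ 18 (mod 1927)
4^16 ≡ 18^2 = 324 ≡ 324 (mod 1927)
4^32 ≡ 324^2 = 104976 ≡ 918 (mod 1927)
4^64 ≡ 918^2 = 842724 ≡ 625 (mod 1927)
4^128 ≡ 625^2 = 390625 ≡ 1371 (mod 1927)
4^256 ≡ 1371^2 = 1879641 ≡ 816 (mod 1927)
4^512 ≡ 816^2 = 665856 ≡ 1041 (mod 1927)
4^1024 ≡ 1041^2 = 1083681 ≡ 707 (mod 1927)
1926 = 1024 + 512 + 256 + 128 + 4 + 2 in binary powers of 2.
So 4^1926 ≡ 707 · 1041 · 816 · 1371 · 256 · 16 ≡ 1390 (mod 1927).
Since 1390 ≠ 1, base 4 is a Fermat witness: 1927 is composite.

1390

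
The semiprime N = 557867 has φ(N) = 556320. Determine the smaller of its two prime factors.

571

φ(n) = (p−1)(q−1) = n − (p+q) + 1, so p + q = 557867 − 556320 + 1 = 1548.
p and q are the roots of t² − 1548t + 557867 = 0.
Discriminant: 1548² − 4·557867 = 2396304 − 2231468 = 164836; √164836 = 406.
q = (1548 − 406)/2 = 571, p = (1548 + 406)/2 = 977.
Check: 571 · 977 = 557867.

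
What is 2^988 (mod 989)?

213

2^1 ≡ 2 (mod 989)
2^2 ≡ 2^2 = 4 ≡ 4 (mod 989)
2^4 ≡ 4^2 = 16 ≡ 16 (mod 989)
2^8 ≡ 16^2 = 256 ≡ 256 (mod 989)
2^16 ≡ 256^2 = 65536 ≡ 262 (mod 989)
2^32 ≡ 262^2 = 68644 ≡ 403 (mod 989)
2^64 ≡ 403^2 = 162409 ≡ 213 (mod 989)
2^128 ≡ 213^2 = 45369 ≡ 864 (mod 989)
2^256 ≡ 864^2 = 746496 ≡ 790 (mod 989)
2^512 ≡ 790^2 = 624100 ≡ 41 (mod 989)
988 = 512 + 256 + 128 + 64 + 16 + 8 + 4 in binary powers of 2.
So 2^988 ≡ 41 · 790 · 864 · 213 · 262 · 256 · 16 ≡ 213 (mod 989).
Since 213 ≠ 1, base 2 is a Fermat witness: 989 is composite.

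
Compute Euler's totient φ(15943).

Factor: 15943 = 107 · 149.
φ(15943) = (107−1) · (149−1) = 106 · 148 = 15688.

15688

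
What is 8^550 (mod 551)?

486

8^1 ≡ 8 (mod 551)
8^2 ≡ 8^2 = 64 ≡ 64 (mod 551)
8^4 ≡ 64^2 = 4096 ≡ 239 (mod 551)
8^8 ≡ 239^2 = 57121 ≡ 368 (mod 551)
8^16 ≡ 368^2 = 135424 ≡ 429 (mod 551)
8^32 ≡ 429^2 = 184041 ≡ 7 (mod 551)
8^64 ≡ 7^2 = 49 ≡ 49 (mod 551)
8^128 ≡ 49^2 = 2401 ≡ 197 (mod 551)
8^256 ≡ 197^2 = 38809 ≡ 239 (mod 551)
8^512 ≡ 239^2 = 57121 ≡ 368 (mod 551)
550 = 512 + 32 + 4 + 2 in binary powers of 2.
So 8^550 ≡ 368 · 7 · 239 · 64 ≡ 486 (mod 551).
Since 486 ≠ 1, base 8 is a Fermat witness: 551 is composite.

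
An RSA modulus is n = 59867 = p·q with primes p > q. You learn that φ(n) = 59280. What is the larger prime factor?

457

φ(n) = (p−1)(q−1) = n − (p+q) + 1, so p + q = 59867 − 59280 + 1 = 588.
p and q are the roots of t² − 588t + 59867 = 0.
Discriminant: 588² − 4·59867 = 345744 − 239468 = 106276; √106276 = 326.
q = (588 − 326)/2 = 131, p = (588 + 326)/2 = 457.
Check: 131 · 457 = 59867.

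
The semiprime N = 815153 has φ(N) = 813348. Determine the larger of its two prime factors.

919

φ(n) = (p−1)(q−1) = n − (p+q) + 1, so p + q = 815153 − 813348 + 1 = 1806.
p and q are the roots of t² − 1806t + 815153 = 0.
Discriminant: 1806² − 4·815153 = 3261636 − 3260612 = 1024; √1024 = 32.
q = (1806 − 32)/2 = 887, p = (1806 + 32)/2 = 919.
Check: 887 · 919 = 815153.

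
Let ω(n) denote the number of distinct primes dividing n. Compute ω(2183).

2183 = 37 · 59
2183 = 37 · 59, which has 2 distinct prime factors.

2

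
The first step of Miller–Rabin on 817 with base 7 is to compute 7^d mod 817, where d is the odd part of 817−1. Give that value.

343

817 − 1 = 816 = 2^4 · 51, so d = 51.
7^1 ≡ 7 (mod 817)
7^2 ≡ 7^2 = 49 ≡ 49 (mod 817)
7^4 ≡ 49^2 = 2401 ≡ 767 (mod 817)
7^8 ≡ 767^2 = 588289 ≡ 49 (mod 817)
7^16 ≡ 49^2 = 2401 ≡ 767 (mod 817)
7^32 ≡ 767^2 = 588289 ≡ 49 (mod 817)
51 = 32 + 16 + 2 + 1 in binary powers of 2.
So 7^51 ≡ 49 · 767 · 49 · 7 ≡ 343 (mod 817).
Squaring chain: 343 → 1 → 1 → 1; never reaches −1, so base 7 is a Miller–Rabin witness that 817 is composite.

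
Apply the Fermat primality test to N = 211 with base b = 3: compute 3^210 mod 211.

3^1 ≡ 3 (mod 211)
3^2 ≡ 3^2 = 9 ≡ 9 (mod 211)
3^4 ≡ 9^2 = 81 ≡ 81 (mod 211)
3^8 ≡ 81^2 = 6561 ≡ 20 (mod 211)
3^16 ≡ 20^2 = 400 ≡ 189 (mod 211)
3^32 ≡ 189^2 = 35721 ≡ 62 (mod 211)
3^64 ≡ 62^2 = 3844 ≡ 46 (mod 211)
3^128 ≡ 46^2 = 2116 ≡ 6 (mod 211)
210 = 128 + 64 + 16 + 2 in binary powers of 2.
So 3^210 ≡ 6 · 46 · 189 · 9 ≡ 1 (mod 211).
Since the result is 1, base 3 gives no evidence that 211 is composite.

1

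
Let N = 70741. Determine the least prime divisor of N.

11

70741 is odd.
Digit sum 19, not divisible by 3.
Ends in 1: not divisible by 5.
7: 70741 = 7·10105 + 6
11: 70741 = 11·6431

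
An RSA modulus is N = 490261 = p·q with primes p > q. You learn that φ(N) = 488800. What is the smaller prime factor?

φ(n) = (p−1)(q−1) = n − (p+q) + 1, so p + q = 490261 − 488800 + 1 = 1462.
p and q are the roots of t² − 1462t + 490261 = 0.
Discriminant: 1462² − 4·490261 = 2137444 − 1961044 = 176400; √176400 = 420.
q = (1462 − 420)/2 = 521, p = (1462 + 420)/2 = 941.
Check: 521 · 941 = 490261.

521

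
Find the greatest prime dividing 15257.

15257 = 11 · 1387
1387 = 19 · 73
73 is prime.
So 15257 = 11 · 19 · 73; the largest prime factor is 73.

73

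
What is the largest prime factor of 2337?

2337 = 3 · 779
779 = 19 · 41
41 is prime.
So 2337 = 3 · 19 · 41; the largest prime factor is 41.

41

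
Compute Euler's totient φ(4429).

Factor: 4429 = 43 · 103.
φ(4429) = (43−1) · (103−1) = 42 · 102 = 4284.

4284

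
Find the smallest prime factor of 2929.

29

2929 is odd.
Digit sum 22, not divisible by 3.
Ends in 9: not divisible by 5.
7: 2929 = 7·418 + 3
11: 2929 = 11·266 + 3
13: 2929 = 13·225 + 4
17: 2929 = 17·172 + 5
19: 2929 = 19·154 + 3
23: 2929 = 23·127 + 8
29: 2929 = 29·101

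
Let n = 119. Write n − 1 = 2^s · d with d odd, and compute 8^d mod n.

36

119 − 1 = 118 = 2^1 · 59, so d = 59.
8^1 ≡ 8 (mod 119)
8^2 ≡ 8^2 = 64 ≡ 64 (mod 119)
8^4 ≡ 64^2 = 4096 ≡ 50 (mod 119)
8^8 ≡ 50^2 = 2500 ≡ 1 (mod 119)
8^16 ≡ 1^2 = 1 ≡ 1 (mod 119)
8^32 ≡ 1^2 = 1 ≡ 1 (mod 119)
59 = 32 + 16 + 8 + 2 + 1 in binary powers of 2.
So 8^59 ≡ 1 · 1 · 1 · 64 · 8 ≡ 36 (mod 119).
Squaring chain: 36; never reaches −1, so base 8 is a Miller–Rabin witness that 119 is composite.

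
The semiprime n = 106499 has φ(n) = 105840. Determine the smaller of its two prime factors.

φ(n) = (p−1)(q−1) = n − (p+q) + 1, so p + q = 106499 − 105840 + 1 = 660.
p and q are the roots of t² − 660t + 106499 = 0.
Discriminant: 660² − 4·106499 = 435600 − 425996 = 9604; √9604 = 98.
q = (660 − 98)/2 = 281, p = (660 + 98)/2 = 379.
Check: 281 · 379 = 106499.

281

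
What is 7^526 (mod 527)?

7^1 ≡ 7 (mod 527)
7^2 ≡ 7^2 = 49 ≡ 49 (mod 527)
7^4 ≡ 49^2 = 2401 ≡ 293 (mod 527)
7^8 ≡ 293^2 = 85849 ≡ 475 (mod 527)
7^16 ≡ 475^2 = 225625 ≡ 69 (mod 527)
7^32 ≡ 69^2 = 4761 ≡ 18 (mod 527)
7^64 ≡ 18^2 = 324 ≡ 324 (mod 527)
7^128 ≡ 324^2 = 104976 ≡ 103 (mod 527)
7^256 ≡ 103^2 = 10609 ≡ 69 (mod 527)
7^512 ≡ 69^2 = 4761 ≡ 18 (mod 527)
526 = 512 + 8 + 4 + 2 in binary powers of 2.
So 7^526 ≡ 18 · 475 · 293 · 49 ≡ 348 (mod 527).
Since 348 ≠ 1, base 7 is a Fermat witness: 527 is composite.

348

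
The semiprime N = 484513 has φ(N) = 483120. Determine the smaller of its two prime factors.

661

φ(n) = (p−1)(q−1) = n − (p+q) + 1, so p + q = 484513 − 483120 + 1 = 1394.
p and q are the roots of t² − 1394t + 484513 = 0.
Discriminant: 1394² − 4·484513 = 1943236 − 1938052 = 5184; √5184 = 72.
q = (1394 − 72)/2 = 661, p = (1394 + 72)/2 = 733.
Check: 661 · 733 = 484513.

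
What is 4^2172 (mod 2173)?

4^1 ≡ 4 (mod 2173)
4^2 ≡ 4^2 = 16 ≡ 16 (mod 2173)
4^4 ≡ 16^2 = 256 ≡ 256 (mod 2173)
4^8 ≡ 256^2 = 65536 ≡ 346 (mod 2173)
4^16 ≡ 346^2 = 119716 ≡ 201 (mod 2173)
4^32 ≡ 201^2 = 40401 ≡ 1287 (mod 2173)
4^64 ≡ 1287^2 = 1656369 ≡ 543 (mod 2173)
4^128 ≡ 543^2 = 294849 ≡ 1494 (mod 2173)
4^256 ≡ 1494^2 = 2232036 ≡ 365 (mod 2173)
4^512 ≡ 365^2 = 133225 ≡ 672 (mod 2173)
4^1024 ≡ 672^2 = 451584 ≡ 1773 (mod 2173)
4^2048 ≡ 1773^2 = 3143529 ≡ 1371 (mod 2173)
2172 = 2048 + 64 + 32 + 16 + 8 + 4 in binary powers of 2.
So 4^2172 ≡ 1371 · 543 · 1287 · 201 · 346 · 256 ≡ 1533 (mod 2173).
Since 1533 ≠ 1, base 4 is a Fermat witness: 2173 is composite.

1533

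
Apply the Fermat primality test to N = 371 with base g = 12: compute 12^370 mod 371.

12^1 ≡ 12 (mod 371)
12^2 ≡ 12^2 = 144 ≡ 144 (mod 371)
12^4 ≡ 144^2 = 20736 ≡ 331 (mod 371)
12^8 ≡ 331^2 = 109561 ≡ 116 (mod 371)
12^16 ≡ 116^2 = 13456 ≡ 100 (mod 371)
12^32 ≡ 100^2 = 10000 ≡ 354 (mod 371)
12^64 ≡ 354^2 = 125316 ≡ 289 (mod 371)
12^128 ≡ 289^2 = 83521 ≡ 46 (mod 371)
12^256 ≡ 46^2 = 2116 ≡ 261 (mod 371)
370 = 256 + 64 + 32 + 16 + 2 in binary powers of 2.
So 12^370 ≡ 261 · 289 · 354 · 100 · 144 ≡ 282 (mod 371).
Since 282 ≠ 1, base 12 is a Fermat witness: 371 is composite.

282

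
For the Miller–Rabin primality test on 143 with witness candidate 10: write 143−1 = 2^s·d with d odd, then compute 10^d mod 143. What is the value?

43

143 − 1 = 142 = 2^1 · 71, so d = 71.
10^1 ≡ 10 (mod 143)
10^2 ≡ 10^2 = 100 ≡ 100 (mod 143)
10^4 ≡ 100^2 = 10000 ≡ 133 (mod 143)
10^8 ≡ 133^2 = 17689 ≡ 100 (mod 143)
10^16 ≡ 100^2 = 10000 ≡ 133 (mod 143)
10^32 ≡ 133^2 = 17689 ≡ 100 (mod 143)
10^64 ≡ 100^2 = 10000 ≡ 133 (mod 143)
71 = 64 + 4 + 2 + 1 in binary powers of 2.
So 10^71 ≡ 133 · 133 · 100 · 10 ≡ 43 (mod 143).
Squaring chain: 43; never reaches −1, so base 10 is a Miller–Rabin witness that 143 is composite.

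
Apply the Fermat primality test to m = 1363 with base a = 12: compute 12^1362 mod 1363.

202

12^1 ≡ 12 (mod 1363)
12^2 ≡ 12^2 = 144 ≡ 144 (mod 1363)
12^4 ≡ 144^2 = 20736 ≡ 291 (mod 1363)
12^8 ≡ 291^2 = 84681 ≡ 175 (mod 1363)
12^16 ≡ 175^2 = 30625 ≡ 639 (mod 1363)
12^32 ≡ 639^2 = 408321 ≡ 784 (mod 1363)
12^64 ≡ 784^2 = 614656 ≡ 1306 (mod 1363)
12^128 ≡ 1306^2 = 1705636 ≡ 523 (mod 1363)
12^256 ≡ 523^2 = 273529 ≡ 929 (mod 1363)
12^512 ≡ 929^2 = 863041 ≡ 262 (mod 1363)
12^1024 ≡ 262^2 = 68644 ≡ 494 (mod 1363)
1362 = 1024 + 256 + 64 + 16 + 2 in binary powers of 2.
So 12^1362 ≡ 494 · 929 · 1306 · 639 · 144 ≡ 202 (mod 1363).
Since 202 ≠ 1, base 12 is a Fermat witness: 1363 is composite.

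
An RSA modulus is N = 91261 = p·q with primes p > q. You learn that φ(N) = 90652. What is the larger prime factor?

φ(n) = (p−1)(q−1) = n − (p+q) + 1, so p + q = 91261 − 90652 + 1 = 610.
p and q are the roots of t² − 610t + 91261 = 0.
Discriminant: 610² − 4·91261 = 372100 − 365044 = 7056; √7056 = 84.
q = (610 − 84)/2 = 263, p = (610 + 84)/2 = 347.
Check: 263 · 347 = 91261.

347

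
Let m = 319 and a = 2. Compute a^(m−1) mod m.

212

2^1 ≡ 2 (mod 319)
2^2 ≡ 2^2 = 4 ≡ 4 (mod 319)
2^4 ≡ 4^2 = 16 ≡ 16 (mod 319)
2^8 ≡ 16^2 = 256 ≡ 256 (mod 319)
2^16 ≡ 256^2 = 65536 ≡ 141 (mod 319)
2^32 ≡ 141^2 = 19881 ≡ 103 (mod 319)
2^64 ≡ 103^2 = 10609 ≡ 82 (mod 319)
2^128 ≡ 82^2 = 6724 ≡ 25 (mod 319)
2^256 ≡ 25^2 = 625 ≡ 306 (mod 319)
318 = 256 + 32 + 16 + 8 + 4 + 2 in binary powers of 2.
So 2^318 ≡ 306 · 103 · 141 · 256 · 16 · 4 ≡ 212 (mod 319).
Since 212 ≠ 1, base 2 is a Fermat witness: 319 is composite.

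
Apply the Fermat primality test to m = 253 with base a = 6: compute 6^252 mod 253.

234

6^1 ≡ 6 (mod 253)
6^2 ≡ 6^2 = 36 ≡ 36 (mod 253)
6^4 ≡ 36^2 = 1296 ≡ 31 (mod 253)
6^8 ≡ 31^2 = 961 ≡ 202 (mod 253)
6^16 ≡ 202^2 = 40804 ≡ 71 (mod 253)
6^32 ≡ 71^2 = 5041 ≡ 234 (mod 253)
6^64 ≡ 234^2 = 54756 ≡ 108 (mod 253)
6^128 ≡ 108^2 = 11664 ≡ 26 (mod 253)
252 = 128 + 64 + 32 + 16 + 8 + 4 in binary powers of 2.
So 6^252 ≡ 26 · 108 · 234 · 71 · 202 · 31 ≡ 234 (mod 253).
Since 234 ≠ 1, base 6 is a Fermat witness: 253 is composite.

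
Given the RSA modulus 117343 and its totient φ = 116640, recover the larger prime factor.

433

φ(n) = (p−1)(q−1) = n − (p+q) + 1, so p + q = 117343 − 116640 + 1 = 704.
p and q are the roots of t² − 704t + 117343 = 0.
Discriminant: 704² − 4·117343 = 495616 − 469372 = 26244; √26244 = 162.
q = (704 − 162)/2 = 271, p = (704 + 162)/2 = 433.
Check: 271 · 433 = 117343.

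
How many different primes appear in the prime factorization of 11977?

11977 = 7 · 1711
1711 = 29 · 59
11977 = 7 · 29 · 59, which has 3 distinct prime factors.

3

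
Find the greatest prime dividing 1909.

1909 = 23 · 83
83 is prime.
So 1909 = 23 · 83; the largest prime factor is 83.

83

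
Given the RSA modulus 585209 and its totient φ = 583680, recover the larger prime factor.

769

φ(n) = (p−1)(q−1) = n − (p+q) + 1, so p + q = 585209 − 583680 + 1 = 1530.
p and q are the roots of t² − 1530t + 585209 = 0.
Discriminant: 1530² − 4·585209 = 2340900 − 2340836 = 64; √64 = 8.
q = (1530 − 8)/2 = 761, p = (1530 + 8)/2 = 769.
Check: 761 · 769 = 585209.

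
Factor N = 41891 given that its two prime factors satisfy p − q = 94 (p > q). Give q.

163

Since p = q + 94, we have 41891 = q(q + 94), so q² + 94q − 41891 = 0.
Discriminant: 94² + 4·41891 = 8836 + 167564 = 176400; √176400 = 420.
q = (−94 + 420)/2 = 163, and p = q + 94 = 257.
Check: 163 · 257 = 41891.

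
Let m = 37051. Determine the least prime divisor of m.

7

37051 is odd.
Digit sum 16, not divisible by 3.
Ends in 1: not divisible by 5.
7: 37051 = 7·5293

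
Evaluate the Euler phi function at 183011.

Factor: 183011 = 23 · 73 · 109.
φ(183011) = (23−1) · (73−1) · (109−1) = 22 · 72 · 108 = 171072.

171072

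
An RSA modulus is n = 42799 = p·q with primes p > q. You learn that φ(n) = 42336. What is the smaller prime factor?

φ(n) = (p−1)(q−1) = n − (p+q) + 1, so p + q = 42799 − 42336 + 1 = 464.
p and q are the roots of t² − 464t + 42799 = 0.
Discriminant: 464² − 4·42799 = 215296 − 171196 = 44100; √44100 = 210.
q = (464 − 210)/2 = 127, p = (464 + 210)/2 = 337.
Check: 127 · 337 = 42799.

127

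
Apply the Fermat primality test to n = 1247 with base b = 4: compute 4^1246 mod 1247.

4^1 ≡ 4 (mod 1247)
4^2 ≡ 4^2 = 16 ≡ 16 (mod 1247)
4^4 ≡ 16^2 = 256 ≡ 256 (mod 1247)
4^8 ≡ 256^2 = 65536 ≡ 692 (mod 1247)
4^16 ≡ 692^2 = 478864 ≡ 16 (mod 1247)
4^32 ≡ 16^2 = 256 ≡ 256 (mod 1247)
4^64 ≡ 256^2 = 65536 ≡ 692 (mod 1247)
4^128 ≡ 692^2 = 478864 ≡ 16 (mod 1247)
4^256 ≡ 16^2 = 256 ≡ 256 (mod 1247)
4^512 ≡ 256^2 = 65536 ≡ 692 (mod 1247)
4^1024 ≡ 692^2 = 478864 ≡ 16 (mod 1247)
1246 = 1024 + 128 + 64 + 16 + 8 + 4 + 2 in binary powers of 2.
So 4^1246 ≡ 16 · 16 · 692 · 16 · 692 · 256 · 16 ≡ 1 (mod 1247).
Since the result is 1, base 4 gives no evidence that 1247 is composite.

1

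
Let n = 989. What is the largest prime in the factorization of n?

989 = 23 · 43
43 is prime.
So 989 = 23 · 43; the largest prime factor is 43.

43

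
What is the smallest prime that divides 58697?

58697 is odd.
Digit sum 35, not divisible by 3.
Ends in 7: not divisible by 5.
7: 58697 = 7·8385 + 2
11: 58697 = 11·5336 + 1
13: 58697 = 13·4515 + 2
17: 58697 = 17·3452 + 13
19: 58697 = 19·3089 + 6
23: 58697 = 23·2552 + 1
29: 58697 = 29·2024 + 1
31: 58697 = 31·1893 + 14
37: 58697 = 37·1586 + 15
41: 58697 = 41·1431 + 26
43: 58697 = 43·1365 + 2
47: 58697 = 47·1248 + 41
53: 58697 = 53·1107 + 26
59: 58697 = 59·994 + 51
61: 58697 = 61·962 + 15
67: 58697 = 67·876 + 5
71: 58697 = 71·826 + 51
73: 58697 = 73·804 + 5
79: 58697 = 79·743

79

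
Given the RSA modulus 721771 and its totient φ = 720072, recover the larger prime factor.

877

φ(n) = (p−1)(q−1) = n − (p+q) + 1, so p + q = 721771 − 720072 + 1 = 1700.
p and q are the roots of t² − 1700t + 721771 = 0.
Discriminant: 1700² − 4·721771 = 2890000 − 2887084 = 2916; √2916 = 54.
q = (1700 − 54)/2 = 823, p = (1700 + 54)/2 = 877.
Check: 823 · 877 = 721771.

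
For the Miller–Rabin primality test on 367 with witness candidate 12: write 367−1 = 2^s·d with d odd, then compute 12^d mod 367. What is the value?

366

367 − 1 = 366 = 2^1 · 183, so d = 183.
12^1 ≡ 12 (mod 367)
12^2 ≡ 12^2 = 144 ≡ 144 (mod 367)
12^4 ≡ 144^2 = 20736 ≡ 184 (mod 367)
12^8 ≡ 184^2 = 33856 ≡ 92 (mod 367)
12^16 ≡ 92^2 = 8464 ≡ 23 (mod 367)
12^32 ≡ 23^2 = 529 ≡ 162 (mod 367)
12^64 ≡ 162^2 = 26244 ≡ 187 (mod 367)
12^128 ≡ 187^2 = 34969 ≡ 104 (mod 367)
183 = 128 + 32 + 16 + 4 + 2 + 1 in binary powers of 2.
So 12^183 ≡ 104 · 162 · 23 · 184 · 144 · 12 ≡ 366 (mod 367).
Since 12^d ≡ 366 (mod 367), base 12 does not prove 367 composite.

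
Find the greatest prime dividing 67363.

67363 = 31 · 2173
2173 = 41 · 53
53 is prime.
So 67363 = 31 · 41 · 53; the largest prime factor is 53.

53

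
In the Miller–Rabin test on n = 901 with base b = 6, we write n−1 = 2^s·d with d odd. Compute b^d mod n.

901 − 1 = 900 = 2^2 · 225, so d = 225.
6^1 ≡ 6 (mod 901)
6^2 ≡ 6^2 = 36 ≡ 36 (mod 901)
6^4 ≡ 36^2 = 1296 ≡ 395 (mod 901)
6^8 ≡ 395^2 = 156025 ≡ 152 (mod 901)
6^16 ≡ 152^2 = 23104 ≡ 579 (mod 901)
6^32 ≡ 579^2 = 335241 ≡ 69 (mod 901)
6^64 ≡ 69^2 = 4761 ≡ 256 (mod 901)
6^128 ≡ 256^2 = 65536 ≡ 664 (mod 901)
225 = 128 + 64 + 32 + 1 in binary powers of 2.
So 6^225 ≡ 664 · 256 · 69 · 6 ≡ 771 (mod 901).
Squaring chain: 771 → 682; never reaches −1, so base 6 is a Miller–Rabin witness that 901 is composite.

771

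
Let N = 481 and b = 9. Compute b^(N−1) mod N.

9^1 ≡ 9 (mod 481)
9^2 ≡ 9^2 = 81 ≡ 81 (mod 481)
9^4 ≡ 81^2 = 6561 ≡ 308 (mod 481)
9^8 ≡ 308^2 = 94864 ≡ 107 (mod 481)
9^16 ≡ 107^2 = 11449 ≡ 386 (mod 481)
9^32 ≡ 386^2 = 148996 ≡ 367 (mod 481)
9^64 ≡ 367^2 = 134689 ≡ 9 (mod 481)
9^128 ≡ 9^2 = 81 ≡ 81 (mod 481)
9^256 ≡ 81^2 = 6561 ≡ 308 (mod 481)
480 = 256 + 128 + 64 + 32 in binary powers of 2.
So 9^480 ≡ 308 · 81 · 9 · 367 ≡ 248 (mod 481).
Since 248 ≠ 1, base 9 is a Fermat witness: 481 is composite.

248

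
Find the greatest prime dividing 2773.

59

2773 = 47 · 59
59 is prime.
So 2773 = 47 · 59; the largest prime factor is 59.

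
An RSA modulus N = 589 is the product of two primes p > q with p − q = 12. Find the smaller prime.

Since p = q + 12, we have 589 = q(q + 12), so q² + 12q − 589 = 0.
Discriminant: 12² + 4·589 = 144 + 2356 = 2500; √2500 = 50.
q = (−12 + 50)/2 = 19, and p = q + 12 = 31.
Check: 19 · 31 = 589.

19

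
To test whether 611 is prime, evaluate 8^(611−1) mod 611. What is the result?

8^1 ≡ 8 (mod 611)
8^2 ≡ 8^2 = 64 ≡ 64 (mod 611)
8^4 ≡ 64^2 = 4096 ≡ 430 (mod 611)
8^8 ≡ 430^2 = 184900 ≡ 378 (mod 611)
8^16 ≡ 378^2 = 142884 ≡ 521 (mod 611)
8^32 ≡ 521^2 = 271441 ≡ 157 (mod 611)
8^64 ≡ 157^2 = 24649 ≡ 209 (mod 611)
8^128 ≡ 209^2 = 43681 ≡ 300 (mod 611)
8^256 ≡ 300^2 = 90000 ≡ 183 (mod 611)
8^512 ≡ 183^2 = 33489 ≡ 495 (mod 611)
610 = 512 + 64 + 32 + 2 in binary powers of 2.
So 8^610 ≡ 495 · 209 · 157 · 64 ≡ 155 (mod 611).
Since 155 ≠ 1, base 8 is a Fermat witness: 611 is composite.

155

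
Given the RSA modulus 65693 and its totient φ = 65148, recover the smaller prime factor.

179

φ(n) = (p−1)(q−1) = n − (p+q) + 1, so p + q = 65693 − 65148 + 1 = 546.
p and q are the roots of t² − 546t + 65693 = 0.
Discriminant: 546² − 4·65693 = 298116 − 262772 = 35344; √35344 = 188.
q = (546 − 188)/2 = 179, p = (546 + 188)/2 = 367.
Check: 179 · 367 = 65693.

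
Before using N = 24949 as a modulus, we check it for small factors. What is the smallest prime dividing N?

24949 is odd.
Digit sum 28, not divisible by 3.
Ends in 9: not divisible by 5.
7: 24949 = 7·3564 + 1
11: 24949 = 11·2268 + 1
13: 24949 = 13·1919 + 2
17: 24949 = 17·1467 + 10
19: 24949 = 19·1313 + 2
23: 24949 = 23·1084 + 17
29: 24949 = 29·860 + 9
31: 24949 = 31·804 + 25
37: 24949 = 37·674 + 11
41: 24949 = 41·608 + 21
43: 24949 = 43·580 + 9
47: 24949 = 47·530 + 39
53: 24949 = 53·470 + 39
59: 24949 = 59·422 + 51
61: 24949 = 61·409

61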